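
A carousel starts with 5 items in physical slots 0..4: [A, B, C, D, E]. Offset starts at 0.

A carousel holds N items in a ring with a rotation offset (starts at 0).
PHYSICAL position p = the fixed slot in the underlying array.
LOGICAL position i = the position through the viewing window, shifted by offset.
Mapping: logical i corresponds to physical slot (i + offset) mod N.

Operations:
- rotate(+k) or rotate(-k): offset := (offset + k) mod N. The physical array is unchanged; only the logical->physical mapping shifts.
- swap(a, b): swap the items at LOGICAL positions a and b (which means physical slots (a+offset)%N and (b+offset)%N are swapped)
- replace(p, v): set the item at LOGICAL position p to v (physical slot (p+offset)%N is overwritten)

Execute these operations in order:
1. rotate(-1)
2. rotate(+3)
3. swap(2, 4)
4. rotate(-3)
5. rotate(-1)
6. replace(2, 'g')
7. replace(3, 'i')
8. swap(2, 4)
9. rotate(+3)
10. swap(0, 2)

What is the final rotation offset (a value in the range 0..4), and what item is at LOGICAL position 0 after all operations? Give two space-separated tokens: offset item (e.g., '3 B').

After op 1 (rotate(-1)): offset=4, physical=[A,B,C,D,E], logical=[E,A,B,C,D]
After op 2 (rotate(+3)): offset=2, physical=[A,B,C,D,E], logical=[C,D,E,A,B]
After op 3 (swap(2, 4)): offset=2, physical=[A,E,C,D,B], logical=[C,D,B,A,E]
After op 4 (rotate(-3)): offset=4, physical=[A,E,C,D,B], logical=[B,A,E,C,D]
After op 5 (rotate(-1)): offset=3, physical=[A,E,C,D,B], logical=[D,B,A,E,C]
After op 6 (replace(2, 'g')): offset=3, physical=[g,E,C,D,B], logical=[D,B,g,E,C]
After op 7 (replace(3, 'i')): offset=3, physical=[g,i,C,D,B], logical=[D,B,g,i,C]
After op 8 (swap(2, 4)): offset=3, physical=[C,i,g,D,B], logical=[D,B,C,i,g]
After op 9 (rotate(+3)): offset=1, physical=[C,i,g,D,B], logical=[i,g,D,B,C]
After op 10 (swap(0, 2)): offset=1, physical=[C,D,g,i,B], logical=[D,g,i,B,C]

Answer: 1 D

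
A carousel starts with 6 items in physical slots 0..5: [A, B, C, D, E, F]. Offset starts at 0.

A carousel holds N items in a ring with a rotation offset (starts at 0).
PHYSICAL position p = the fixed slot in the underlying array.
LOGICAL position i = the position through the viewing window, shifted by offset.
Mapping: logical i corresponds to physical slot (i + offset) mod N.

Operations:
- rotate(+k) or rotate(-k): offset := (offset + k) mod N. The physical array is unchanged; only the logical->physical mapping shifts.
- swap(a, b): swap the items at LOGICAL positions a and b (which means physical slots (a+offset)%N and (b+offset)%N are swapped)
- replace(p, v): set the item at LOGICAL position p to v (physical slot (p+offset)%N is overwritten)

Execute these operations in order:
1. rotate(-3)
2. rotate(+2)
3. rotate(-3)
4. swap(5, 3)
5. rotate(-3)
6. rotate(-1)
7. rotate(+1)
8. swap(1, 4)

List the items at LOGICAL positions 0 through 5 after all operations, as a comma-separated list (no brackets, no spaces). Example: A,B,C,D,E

After op 1 (rotate(-3)): offset=3, physical=[A,B,C,D,E,F], logical=[D,E,F,A,B,C]
After op 2 (rotate(+2)): offset=5, physical=[A,B,C,D,E,F], logical=[F,A,B,C,D,E]
After op 3 (rotate(-3)): offset=2, physical=[A,B,C,D,E,F], logical=[C,D,E,F,A,B]
After op 4 (swap(5, 3)): offset=2, physical=[A,F,C,D,E,B], logical=[C,D,E,B,A,F]
After op 5 (rotate(-3)): offset=5, physical=[A,F,C,D,E,B], logical=[B,A,F,C,D,E]
After op 6 (rotate(-1)): offset=4, physical=[A,F,C,D,E,B], logical=[E,B,A,F,C,D]
After op 7 (rotate(+1)): offset=5, physical=[A,F,C,D,E,B], logical=[B,A,F,C,D,E]
After op 8 (swap(1, 4)): offset=5, physical=[D,F,C,A,E,B], logical=[B,D,F,C,A,E]

Answer: B,D,F,C,A,E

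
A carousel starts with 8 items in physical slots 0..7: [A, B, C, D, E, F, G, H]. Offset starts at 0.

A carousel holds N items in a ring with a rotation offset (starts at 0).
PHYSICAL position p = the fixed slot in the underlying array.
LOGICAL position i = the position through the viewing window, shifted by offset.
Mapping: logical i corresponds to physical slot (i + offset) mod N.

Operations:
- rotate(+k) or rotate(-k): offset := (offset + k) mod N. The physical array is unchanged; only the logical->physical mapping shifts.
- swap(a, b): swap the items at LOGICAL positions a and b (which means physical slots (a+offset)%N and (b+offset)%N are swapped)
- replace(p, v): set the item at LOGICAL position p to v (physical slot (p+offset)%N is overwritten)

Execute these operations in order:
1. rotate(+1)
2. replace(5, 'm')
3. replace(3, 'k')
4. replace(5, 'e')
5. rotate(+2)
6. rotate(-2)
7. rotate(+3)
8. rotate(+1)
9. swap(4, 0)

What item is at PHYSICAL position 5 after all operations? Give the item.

Answer: B

Derivation:
After op 1 (rotate(+1)): offset=1, physical=[A,B,C,D,E,F,G,H], logical=[B,C,D,E,F,G,H,A]
After op 2 (replace(5, 'm')): offset=1, physical=[A,B,C,D,E,F,m,H], logical=[B,C,D,E,F,m,H,A]
After op 3 (replace(3, 'k')): offset=1, physical=[A,B,C,D,k,F,m,H], logical=[B,C,D,k,F,m,H,A]
After op 4 (replace(5, 'e')): offset=1, physical=[A,B,C,D,k,F,e,H], logical=[B,C,D,k,F,e,H,A]
After op 5 (rotate(+2)): offset=3, physical=[A,B,C,D,k,F,e,H], logical=[D,k,F,e,H,A,B,C]
After op 6 (rotate(-2)): offset=1, physical=[A,B,C,D,k,F,e,H], logical=[B,C,D,k,F,e,H,A]
After op 7 (rotate(+3)): offset=4, physical=[A,B,C,D,k,F,e,H], logical=[k,F,e,H,A,B,C,D]
After op 8 (rotate(+1)): offset=5, physical=[A,B,C,D,k,F,e,H], logical=[F,e,H,A,B,C,D,k]
After op 9 (swap(4, 0)): offset=5, physical=[A,F,C,D,k,B,e,H], logical=[B,e,H,A,F,C,D,k]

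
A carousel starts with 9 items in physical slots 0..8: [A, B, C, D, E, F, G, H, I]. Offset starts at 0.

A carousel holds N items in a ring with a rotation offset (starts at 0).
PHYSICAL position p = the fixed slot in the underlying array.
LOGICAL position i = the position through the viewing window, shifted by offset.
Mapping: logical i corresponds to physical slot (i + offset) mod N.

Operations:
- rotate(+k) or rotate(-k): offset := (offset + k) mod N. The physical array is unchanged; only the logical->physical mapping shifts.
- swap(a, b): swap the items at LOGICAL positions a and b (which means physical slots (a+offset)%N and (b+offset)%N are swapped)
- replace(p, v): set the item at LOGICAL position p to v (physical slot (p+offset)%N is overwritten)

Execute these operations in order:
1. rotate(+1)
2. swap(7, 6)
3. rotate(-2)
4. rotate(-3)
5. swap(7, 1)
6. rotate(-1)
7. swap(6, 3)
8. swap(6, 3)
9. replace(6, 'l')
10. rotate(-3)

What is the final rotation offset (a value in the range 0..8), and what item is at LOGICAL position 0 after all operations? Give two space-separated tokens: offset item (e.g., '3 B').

Answer: 1 l

Derivation:
After op 1 (rotate(+1)): offset=1, physical=[A,B,C,D,E,F,G,H,I], logical=[B,C,D,E,F,G,H,I,A]
After op 2 (swap(7, 6)): offset=1, physical=[A,B,C,D,E,F,G,I,H], logical=[B,C,D,E,F,G,I,H,A]
After op 3 (rotate(-2)): offset=8, physical=[A,B,C,D,E,F,G,I,H], logical=[H,A,B,C,D,E,F,G,I]
After op 4 (rotate(-3)): offset=5, physical=[A,B,C,D,E,F,G,I,H], logical=[F,G,I,H,A,B,C,D,E]
After op 5 (swap(7, 1)): offset=5, physical=[A,B,C,G,E,F,D,I,H], logical=[F,D,I,H,A,B,C,G,E]
After op 6 (rotate(-1)): offset=4, physical=[A,B,C,G,E,F,D,I,H], logical=[E,F,D,I,H,A,B,C,G]
After op 7 (swap(6, 3)): offset=4, physical=[A,I,C,G,E,F,D,B,H], logical=[E,F,D,B,H,A,I,C,G]
After op 8 (swap(6, 3)): offset=4, physical=[A,B,C,G,E,F,D,I,H], logical=[E,F,D,I,H,A,B,C,G]
After op 9 (replace(6, 'l')): offset=4, physical=[A,l,C,G,E,F,D,I,H], logical=[E,F,D,I,H,A,l,C,G]
After op 10 (rotate(-3)): offset=1, physical=[A,l,C,G,E,F,D,I,H], logical=[l,C,G,E,F,D,I,H,A]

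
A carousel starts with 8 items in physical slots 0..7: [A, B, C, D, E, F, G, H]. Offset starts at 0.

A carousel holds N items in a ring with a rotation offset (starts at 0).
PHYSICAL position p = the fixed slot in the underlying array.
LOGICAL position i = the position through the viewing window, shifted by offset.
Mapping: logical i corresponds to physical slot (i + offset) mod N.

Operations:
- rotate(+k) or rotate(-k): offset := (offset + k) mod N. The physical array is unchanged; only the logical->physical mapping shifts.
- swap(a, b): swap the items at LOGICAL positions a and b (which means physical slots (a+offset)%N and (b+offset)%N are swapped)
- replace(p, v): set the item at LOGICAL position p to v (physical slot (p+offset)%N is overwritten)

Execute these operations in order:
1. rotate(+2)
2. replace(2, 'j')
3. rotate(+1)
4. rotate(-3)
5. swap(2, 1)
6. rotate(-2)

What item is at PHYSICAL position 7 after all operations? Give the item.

After op 1 (rotate(+2)): offset=2, physical=[A,B,C,D,E,F,G,H], logical=[C,D,E,F,G,H,A,B]
After op 2 (replace(2, 'j')): offset=2, physical=[A,B,C,D,j,F,G,H], logical=[C,D,j,F,G,H,A,B]
After op 3 (rotate(+1)): offset=3, physical=[A,B,C,D,j,F,G,H], logical=[D,j,F,G,H,A,B,C]
After op 4 (rotate(-3)): offset=0, physical=[A,B,C,D,j,F,G,H], logical=[A,B,C,D,j,F,G,H]
After op 5 (swap(2, 1)): offset=0, physical=[A,C,B,D,j,F,G,H], logical=[A,C,B,D,j,F,G,H]
After op 6 (rotate(-2)): offset=6, physical=[A,C,B,D,j,F,G,H], logical=[G,H,A,C,B,D,j,F]

Answer: H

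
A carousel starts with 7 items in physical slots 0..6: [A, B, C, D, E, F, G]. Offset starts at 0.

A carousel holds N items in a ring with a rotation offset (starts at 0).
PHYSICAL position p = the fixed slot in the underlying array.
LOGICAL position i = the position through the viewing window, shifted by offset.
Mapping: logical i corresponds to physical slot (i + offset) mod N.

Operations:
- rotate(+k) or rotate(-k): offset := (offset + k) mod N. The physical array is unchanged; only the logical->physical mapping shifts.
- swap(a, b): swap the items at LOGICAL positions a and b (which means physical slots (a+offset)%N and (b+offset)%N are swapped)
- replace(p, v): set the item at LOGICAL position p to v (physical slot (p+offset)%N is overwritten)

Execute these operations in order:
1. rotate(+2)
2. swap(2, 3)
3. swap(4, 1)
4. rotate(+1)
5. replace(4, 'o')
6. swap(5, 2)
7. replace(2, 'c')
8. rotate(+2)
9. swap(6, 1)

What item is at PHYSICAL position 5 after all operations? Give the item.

After op 1 (rotate(+2)): offset=2, physical=[A,B,C,D,E,F,G], logical=[C,D,E,F,G,A,B]
After op 2 (swap(2, 3)): offset=2, physical=[A,B,C,D,F,E,G], logical=[C,D,F,E,G,A,B]
After op 3 (swap(4, 1)): offset=2, physical=[A,B,C,G,F,E,D], logical=[C,G,F,E,D,A,B]
After op 4 (rotate(+1)): offset=3, physical=[A,B,C,G,F,E,D], logical=[G,F,E,D,A,B,C]
After op 5 (replace(4, 'o')): offset=3, physical=[o,B,C,G,F,E,D], logical=[G,F,E,D,o,B,C]
After op 6 (swap(5, 2)): offset=3, physical=[o,E,C,G,F,B,D], logical=[G,F,B,D,o,E,C]
After op 7 (replace(2, 'c')): offset=3, physical=[o,E,C,G,F,c,D], logical=[G,F,c,D,o,E,C]
After op 8 (rotate(+2)): offset=5, physical=[o,E,C,G,F,c,D], logical=[c,D,o,E,C,G,F]
After op 9 (swap(6, 1)): offset=5, physical=[o,E,C,G,D,c,F], logical=[c,F,o,E,C,G,D]

Answer: c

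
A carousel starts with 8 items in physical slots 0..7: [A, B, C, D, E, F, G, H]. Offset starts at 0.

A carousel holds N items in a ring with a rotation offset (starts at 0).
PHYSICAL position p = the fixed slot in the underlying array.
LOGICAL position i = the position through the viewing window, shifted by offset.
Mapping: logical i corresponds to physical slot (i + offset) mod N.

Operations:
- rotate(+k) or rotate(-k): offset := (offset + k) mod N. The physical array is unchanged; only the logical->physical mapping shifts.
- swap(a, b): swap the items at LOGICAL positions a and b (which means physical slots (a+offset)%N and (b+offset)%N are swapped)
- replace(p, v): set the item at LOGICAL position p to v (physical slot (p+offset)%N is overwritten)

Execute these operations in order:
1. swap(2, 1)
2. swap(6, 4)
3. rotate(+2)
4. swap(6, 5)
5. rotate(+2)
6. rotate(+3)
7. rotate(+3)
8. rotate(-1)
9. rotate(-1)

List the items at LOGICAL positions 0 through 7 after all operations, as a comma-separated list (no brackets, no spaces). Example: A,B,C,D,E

After op 1 (swap(2, 1)): offset=0, physical=[A,C,B,D,E,F,G,H], logical=[A,C,B,D,E,F,G,H]
After op 2 (swap(6, 4)): offset=0, physical=[A,C,B,D,G,F,E,H], logical=[A,C,B,D,G,F,E,H]
After op 3 (rotate(+2)): offset=2, physical=[A,C,B,D,G,F,E,H], logical=[B,D,G,F,E,H,A,C]
After op 4 (swap(6, 5)): offset=2, physical=[H,C,B,D,G,F,E,A], logical=[B,D,G,F,E,A,H,C]
After op 5 (rotate(+2)): offset=4, physical=[H,C,B,D,G,F,E,A], logical=[G,F,E,A,H,C,B,D]
After op 6 (rotate(+3)): offset=7, physical=[H,C,B,D,G,F,E,A], logical=[A,H,C,B,D,G,F,E]
After op 7 (rotate(+3)): offset=2, physical=[H,C,B,D,G,F,E,A], logical=[B,D,G,F,E,A,H,C]
After op 8 (rotate(-1)): offset=1, physical=[H,C,B,D,G,F,E,A], logical=[C,B,D,G,F,E,A,H]
After op 9 (rotate(-1)): offset=0, physical=[H,C,B,D,G,F,E,A], logical=[H,C,B,D,G,F,E,A]

Answer: H,C,B,D,G,F,E,A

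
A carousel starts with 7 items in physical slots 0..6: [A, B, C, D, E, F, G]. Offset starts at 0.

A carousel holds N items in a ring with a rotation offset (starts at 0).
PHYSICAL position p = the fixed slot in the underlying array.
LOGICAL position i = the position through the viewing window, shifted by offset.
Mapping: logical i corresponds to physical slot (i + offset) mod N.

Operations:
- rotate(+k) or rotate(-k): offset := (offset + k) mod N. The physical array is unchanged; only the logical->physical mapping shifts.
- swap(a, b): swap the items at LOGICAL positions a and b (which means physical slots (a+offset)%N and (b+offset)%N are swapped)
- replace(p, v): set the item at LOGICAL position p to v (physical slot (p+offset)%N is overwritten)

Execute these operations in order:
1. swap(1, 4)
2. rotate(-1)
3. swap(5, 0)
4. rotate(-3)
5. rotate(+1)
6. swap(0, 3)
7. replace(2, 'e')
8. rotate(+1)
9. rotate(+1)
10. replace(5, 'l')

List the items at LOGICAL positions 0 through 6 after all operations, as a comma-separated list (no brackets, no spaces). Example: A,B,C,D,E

After op 1 (swap(1, 4)): offset=0, physical=[A,E,C,D,B,F,G], logical=[A,E,C,D,B,F,G]
After op 2 (rotate(-1)): offset=6, physical=[A,E,C,D,B,F,G], logical=[G,A,E,C,D,B,F]
After op 3 (swap(5, 0)): offset=6, physical=[A,E,C,D,G,F,B], logical=[B,A,E,C,D,G,F]
After op 4 (rotate(-3)): offset=3, physical=[A,E,C,D,G,F,B], logical=[D,G,F,B,A,E,C]
After op 5 (rotate(+1)): offset=4, physical=[A,E,C,D,G,F,B], logical=[G,F,B,A,E,C,D]
After op 6 (swap(0, 3)): offset=4, physical=[G,E,C,D,A,F,B], logical=[A,F,B,G,E,C,D]
After op 7 (replace(2, 'e')): offset=4, physical=[G,E,C,D,A,F,e], logical=[A,F,e,G,E,C,D]
After op 8 (rotate(+1)): offset=5, physical=[G,E,C,D,A,F,e], logical=[F,e,G,E,C,D,A]
After op 9 (rotate(+1)): offset=6, physical=[G,E,C,D,A,F,e], logical=[e,G,E,C,D,A,F]
After op 10 (replace(5, 'l')): offset=6, physical=[G,E,C,D,l,F,e], logical=[e,G,E,C,D,l,F]

Answer: e,G,E,C,D,l,F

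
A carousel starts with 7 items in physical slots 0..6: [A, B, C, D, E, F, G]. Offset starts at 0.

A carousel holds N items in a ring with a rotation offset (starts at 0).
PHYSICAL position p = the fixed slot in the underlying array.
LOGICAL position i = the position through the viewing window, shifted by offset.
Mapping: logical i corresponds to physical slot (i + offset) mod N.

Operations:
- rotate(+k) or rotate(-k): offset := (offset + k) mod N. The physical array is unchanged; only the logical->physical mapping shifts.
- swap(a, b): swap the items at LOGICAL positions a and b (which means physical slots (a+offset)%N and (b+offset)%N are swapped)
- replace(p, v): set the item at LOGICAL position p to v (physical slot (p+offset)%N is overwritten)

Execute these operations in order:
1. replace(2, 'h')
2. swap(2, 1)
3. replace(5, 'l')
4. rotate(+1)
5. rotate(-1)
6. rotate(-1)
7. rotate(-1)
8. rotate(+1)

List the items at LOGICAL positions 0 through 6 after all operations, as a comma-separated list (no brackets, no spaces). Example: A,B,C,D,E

Answer: G,A,h,B,D,E,l

Derivation:
After op 1 (replace(2, 'h')): offset=0, physical=[A,B,h,D,E,F,G], logical=[A,B,h,D,E,F,G]
After op 2 (swap(2, 1)): offset=0, physical=[A,h,B,D,E,F,G], logical=[A,h,B,D,E,F,G]
After op 3 (replace(5, 'l')): offset=0, physical=[A,h,B,D,E,l,G], logical=[A,h,B,D,E,l,G]
After op 4 (rotate(+1)): offset=1, physical=[A,h,B,D,E,l,G], logical=[h,B,D,E,l,G,A]
After op 5 (rotate(-1)): offset=0, physical=[A,h,B,D,E,l,G], logical=[A,h,B,D,E,l,G]
After op 6 (rotate(-1)): offset=6, physical=[A,h,B,D,E,l,G], logical=[G,A,h,B,D,E,l]
After op 7 (rotate(-1)): offset=5, physical=[A,h,B,D,E,l,G], logical=[l,G,A,h,B,D,E]
After op 8 (rotate(+1)): offset=6, physical=[A,h,B,D,E,l,G], logical=[G,A,h,B,D,E,l]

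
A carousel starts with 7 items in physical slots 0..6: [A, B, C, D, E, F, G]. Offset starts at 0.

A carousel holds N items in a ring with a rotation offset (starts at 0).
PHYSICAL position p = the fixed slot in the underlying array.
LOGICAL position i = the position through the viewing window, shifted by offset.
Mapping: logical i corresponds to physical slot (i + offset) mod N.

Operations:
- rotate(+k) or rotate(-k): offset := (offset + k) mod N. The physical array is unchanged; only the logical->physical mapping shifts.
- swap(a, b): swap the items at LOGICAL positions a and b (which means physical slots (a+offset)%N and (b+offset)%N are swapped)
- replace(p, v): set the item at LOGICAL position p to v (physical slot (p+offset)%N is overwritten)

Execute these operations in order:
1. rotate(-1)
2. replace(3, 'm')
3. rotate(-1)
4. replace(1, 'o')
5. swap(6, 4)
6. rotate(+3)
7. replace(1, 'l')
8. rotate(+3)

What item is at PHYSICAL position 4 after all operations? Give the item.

After op 1 (rotate(-1)): offset=6, physical=[A,B,C,D,E,F,G], logical=[G,A,B,C,D,E,F]
After op 2 (replace(3, 'm')): offset=6, physical=[A,B,m,D,E,F,G], logical=[G,A,B,m,D,E,F]
After op 3 (rotate(-1)): offset=5, physical=[A,B,m,D,E,F,G], logical=[F,G,A,B,m,D,E]
After op 4 (replace(1, 'o')): offset=5, physical=[A,B,m,D,E,F,o], logical=[F,o,A,B,m,D,E]
After op 5 (swap(6, 4)): offset=5, physical=[A,B,E,D,m,F,o], logical=[F,o,A,B,E,D,m]
After op 6 (rotate(+3)): offset=1, physical=[A,B,E,D,m,F,o], logical=[B,E,D,m,F,o,A]
After op 7 (replace(1, 'l')): offset=1, physical=[A,B,l,D,m,F,o], logical=[B,l,D,m,F,o,A]
After op 8 (rotate(+3)): offset=4, physical=[A,B,l,D,m,F,o], logical=[m,F,o,A,B,l,D]

Answer: m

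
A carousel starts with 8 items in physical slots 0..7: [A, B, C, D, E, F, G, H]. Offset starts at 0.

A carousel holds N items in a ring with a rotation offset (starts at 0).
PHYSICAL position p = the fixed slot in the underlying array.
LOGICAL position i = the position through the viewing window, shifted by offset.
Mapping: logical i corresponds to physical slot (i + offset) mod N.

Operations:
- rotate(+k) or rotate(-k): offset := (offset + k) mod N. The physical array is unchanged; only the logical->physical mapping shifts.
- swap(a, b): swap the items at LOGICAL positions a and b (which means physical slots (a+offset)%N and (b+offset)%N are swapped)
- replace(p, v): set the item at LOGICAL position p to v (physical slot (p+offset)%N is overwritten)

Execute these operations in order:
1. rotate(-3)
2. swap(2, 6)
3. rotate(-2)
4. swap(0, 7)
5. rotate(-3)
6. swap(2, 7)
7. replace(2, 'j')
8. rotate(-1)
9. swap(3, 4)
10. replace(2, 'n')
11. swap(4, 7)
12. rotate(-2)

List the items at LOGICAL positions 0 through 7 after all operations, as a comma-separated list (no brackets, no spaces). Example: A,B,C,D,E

After op 1 (rotate(-3)): offset=5, physical=[A,B,C,D,E,F,G,H], logical=[F,G,H,A,B,C,D,E]
After op 2 (swap(2, 6)): offset=5, physical=[A,B,C,H,E,F,G,D], logical=[F,G,D,A,B,C,H,E]
After op 3 (rotate(-2)): offset=3, physical=[A,B,C,H,E,F,G,D], logical=[H,E,F,G,D,A,B,C]
After op 4 (swap(0, 7)): offset=3, physical=[A,B,H,C,E,F,G,D], logical=[C,E,F,G,D,A,B,H]
After op 5 (rotate(-3)): offset=0, physical=[A,B,H,C,E,F,G,D], logical=[A,B,H,C,E,F,G,D]
After op 6 (swap(2, 7)): offset=0, physical=[A,B,D,C,E,F,G,H], logical=[A,B,D,C,E,F,G,H]
After op 7 (replace(2, 'j')): offset=0, physical=[A,B,j,C,E,F,G,H], logical=[A,B,j,C,E,F,G,H]
After op 8 (rotate(-1)): offset=7, physical=[A,B,j,C,E,F,G,H], logical=[H,A,B,j,C,E,F,G]
After op 9 (swap(3, 4)): offset=7, physical=[A,B,C,j,E,F,G,H], logical=[H,A,B,C,j,E,F,G]
After op 10 (replace(2, 'n')): offset=7, physical=[A,n,C,j,E,F,G,H], logical=[H,A,n,C,j,E,F,G]
After op 11 (swap(4, 7)): offset=7, physical=[A,n,C,G,E,F,j,H], logical=[H,A,n,C,G,E,F,j]
After op 12 (rotate(-2)): offset=5, physical=[A,n,C,G,E,F,j,H], logical=[F,j,H,A,n,C,G,E]

Answer: F,j,H,A,n,C,G,E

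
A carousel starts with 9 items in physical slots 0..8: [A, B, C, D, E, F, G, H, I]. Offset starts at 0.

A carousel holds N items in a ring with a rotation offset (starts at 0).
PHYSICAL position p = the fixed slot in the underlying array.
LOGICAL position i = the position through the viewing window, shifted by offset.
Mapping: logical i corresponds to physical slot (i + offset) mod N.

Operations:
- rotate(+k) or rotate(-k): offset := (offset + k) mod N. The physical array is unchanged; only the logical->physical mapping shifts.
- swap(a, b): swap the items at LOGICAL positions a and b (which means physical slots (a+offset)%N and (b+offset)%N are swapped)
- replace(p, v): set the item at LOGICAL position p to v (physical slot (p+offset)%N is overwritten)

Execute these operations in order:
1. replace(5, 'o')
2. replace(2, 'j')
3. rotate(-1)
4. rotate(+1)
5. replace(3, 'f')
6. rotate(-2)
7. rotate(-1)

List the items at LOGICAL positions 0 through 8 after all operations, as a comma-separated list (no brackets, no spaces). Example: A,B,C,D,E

After op 1 (replace(5, 'o')): offset=0, physical=[A,B,C,D,E,o,G,H,I], logical=[A,B,C,D,E,o,G,H,I]
After op 2 (replace(2, 'j')): offset=0, physical=[A,B,j,D,E,o,G,H,I], logical=[A,B,j,D,E,o,G,H,I]
After op 3 (rotate(-1)): offset=8, physical=[A,B,j,D,E,o,G,H,I], logical=[I,A,B,j,D,E,o,G,H]
After op 4 (rotate(+1)): offset=0, physical=[A,B,j,D,E,o,G,H,I], logical=[A,B,j,D,E,o,G,H,I]
After op 5 (replace(3, 'f')): offset=0, physical=[A,B,j,f,E,o,G,H,I], logical=[A,B,j,f,E,o,G,H,I]
After op 6 (rotate(-2)): offset=7, physical=[A,B,j,f,E,o,G,H,I], logical=[H,I,A,B,j,f,E,o,G]
After op 7 (rotate(-1)): offset=6, physical=[A,B,j,f,E,o,G,H,I], logical=[G,H,I,A,B,j,f,E,o]

Answer: G,H,I,A,B,j,f,E,o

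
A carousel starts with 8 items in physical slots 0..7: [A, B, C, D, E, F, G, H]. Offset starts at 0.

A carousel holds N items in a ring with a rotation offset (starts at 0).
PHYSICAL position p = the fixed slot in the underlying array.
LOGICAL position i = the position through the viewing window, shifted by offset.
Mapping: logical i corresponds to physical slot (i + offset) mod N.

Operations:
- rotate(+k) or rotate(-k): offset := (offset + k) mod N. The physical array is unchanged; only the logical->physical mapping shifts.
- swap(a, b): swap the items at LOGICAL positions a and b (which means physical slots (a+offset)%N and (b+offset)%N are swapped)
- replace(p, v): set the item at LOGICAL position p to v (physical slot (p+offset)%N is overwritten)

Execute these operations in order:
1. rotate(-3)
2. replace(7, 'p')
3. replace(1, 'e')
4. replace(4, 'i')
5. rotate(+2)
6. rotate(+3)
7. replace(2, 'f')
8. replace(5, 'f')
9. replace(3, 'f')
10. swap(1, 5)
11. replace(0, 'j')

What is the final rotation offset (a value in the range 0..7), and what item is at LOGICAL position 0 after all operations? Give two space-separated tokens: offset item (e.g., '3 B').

After op 1 (rotate(-3)): offset=5, physical=[A,B,C,D,E,F,G,H], logical=[F,G,H,A,B,C,D,E]
After op 2 (replace(7, 'p')): offset=5, physical=[A,B,C,D,p,F,G,H], logical=[F,G,H,A,B,C,D,p]
After op 3 (replace(1, 'e')): offset=5, physical=[A,B,C,D,p,F,e,H], logical=[F,e,H,A,B,C,D,p]
After op 4 (replace(4, 'i')): offset=5, physical=[A,i,C,D,p,F,e,H], logical=[F,e,H,A,i,C,D,p]
After op 5 (rotate(+2)): offset=7, physical=[A,i,C,D,p,F,e,H], logical=[H,A,i,C,D,p,F,e]
After op 6 (rotate(+3)): offset=2, physical=[A,i,C,D,p,F,e,H], logical=[C,D,p,F,e,H,A,i]
After op 7 (replace(2, 'f')): offset=2, physical=[A,i,C,D,f,F,e,H], logical=[C,D,f,F,e,H,A,i]
After op 8 (replace(5, 'f')): offset=2, physical=[A,i,C,D,f,F,e,f], logical=[C,D,f,F,e,f,A,i]
After op 9 (replace(3, 'f')): offset=2, physical=[A,i,C,D,f,f,e,f], logical=[C,D,f,f,e,f,A,i]
After op 10 (swap(1, 5)): offset=2, physical=[A,i,C,f,f,f,e,D], logical=[C,f,f,f,e,D,A,i]
After op 11 (replace(0, 'j')): offset=2, physical=[A,i,j,f,f,f,e,D], logical=[j,f,f,f,e,D,A,i]

Answer: 2 j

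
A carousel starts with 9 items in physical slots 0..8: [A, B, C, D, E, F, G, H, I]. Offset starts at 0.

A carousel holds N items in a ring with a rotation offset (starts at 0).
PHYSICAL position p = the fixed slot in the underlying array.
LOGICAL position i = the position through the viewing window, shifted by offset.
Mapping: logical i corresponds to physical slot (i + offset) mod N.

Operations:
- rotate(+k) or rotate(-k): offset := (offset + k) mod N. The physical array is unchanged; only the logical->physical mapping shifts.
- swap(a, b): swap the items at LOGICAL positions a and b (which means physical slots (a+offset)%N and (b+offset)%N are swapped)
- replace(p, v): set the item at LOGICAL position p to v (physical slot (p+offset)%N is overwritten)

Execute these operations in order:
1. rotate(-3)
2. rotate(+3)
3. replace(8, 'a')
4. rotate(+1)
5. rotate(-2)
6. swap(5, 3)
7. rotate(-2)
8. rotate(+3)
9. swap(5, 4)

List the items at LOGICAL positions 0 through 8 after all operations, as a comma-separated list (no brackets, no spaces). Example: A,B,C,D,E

After op 1 (rotate(-3)): offset=6, physical=[A,B,C,D,E,F,G,H,I], logical=[G,H,I,A,B,C,D,E,F]
After op 2 (rotate(+3)): offset=0, physical=[A,B,C,D,E,F,G,H,I], logical=[A,B,C,D,E,F,G,H,I]
After op 3 (replace(8, 'a')): offset=0, physical=[A,B,C,D,E,F,G,H,a], logical=[A,B,C,D,E,F,G,H,a]
After op 4 (rotate(+1)): offset=1, physical=[A,B,C,D,E,F,G,H,a], logical=[B,C,D,E,F,G,H,a,A]
After op 5 (rotate(-2)): offset=8, physical=[A,B,C,D,E,F,G,H,a], logical=[a,A,B,C,D,E,F,G,H]
After op 6 (swap(5, 3)): offset=8, physical=[A,B,E,D,C,F,G,H,a], logical=[a,A,B,E,D,C,F,G,H]
After op 7 (rotate(-2)): offset=6, physical=[A,B,E,D,C,F,G,H,a], logical=[G,H,a,A,B,E,D,C,F]
After op 8 (rotate(+3)): offset=0, physical=[A,B,E,D,C,F,G,H,a], logical=[A,B,E,D,C,F,G,H,a]
After op 9 (swap(5, 4)): offset=0, physical=[A,B,E,D,F,C,G,H,a], logical=[A,B,E,D,F,C,G,H,a]

Answer: A,B,E,D,F,C,G,H,a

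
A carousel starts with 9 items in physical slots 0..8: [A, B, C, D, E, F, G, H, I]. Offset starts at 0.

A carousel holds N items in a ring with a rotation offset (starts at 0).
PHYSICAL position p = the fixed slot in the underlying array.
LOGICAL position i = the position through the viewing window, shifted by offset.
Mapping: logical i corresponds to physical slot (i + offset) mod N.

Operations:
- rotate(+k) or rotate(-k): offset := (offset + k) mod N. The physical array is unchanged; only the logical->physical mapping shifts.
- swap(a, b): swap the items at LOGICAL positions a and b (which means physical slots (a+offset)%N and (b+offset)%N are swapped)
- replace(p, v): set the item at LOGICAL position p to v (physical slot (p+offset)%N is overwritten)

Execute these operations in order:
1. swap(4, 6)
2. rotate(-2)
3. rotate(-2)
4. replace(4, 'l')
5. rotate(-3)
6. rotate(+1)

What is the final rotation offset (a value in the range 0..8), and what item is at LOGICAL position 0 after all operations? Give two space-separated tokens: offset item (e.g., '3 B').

After op 1 (swap(4, 6)): offset=0, physical=[A,B,C,D,G,F,E,H,I], logical=[A,B,C,D,G,F,E,H,I]
After op 2 (rotate(-2)): offset=7, physical=[A,B,C,D,G,F,E,H,I], logical=[H,I,A,B,C,D,G,F,E]
After op 3 (rotate(-2)): offset=5, physical=[A,B,C,D,G,F,E,H,I], logical=[F,E,H,I,A,B,C,D,G]
After op 4 (replace(4, 'l')): offset=5, physical=[l,B,C,D,G,F,E,H,I], logical=[F,E,H,I,l,B,C,D,G]
After op 5 (rotate(-3)): offset=2, physical=[l,B,C,D,G,F,E,H,I], logical=[C,D,G,F,E,H,I,l,B]
After op 6 (rotate(+1)): offset=3, physical=[l,B,C,D,G,F,E,H,I], logical=[D,G,F,E,H,I,l,B,C]

Answer: 3 D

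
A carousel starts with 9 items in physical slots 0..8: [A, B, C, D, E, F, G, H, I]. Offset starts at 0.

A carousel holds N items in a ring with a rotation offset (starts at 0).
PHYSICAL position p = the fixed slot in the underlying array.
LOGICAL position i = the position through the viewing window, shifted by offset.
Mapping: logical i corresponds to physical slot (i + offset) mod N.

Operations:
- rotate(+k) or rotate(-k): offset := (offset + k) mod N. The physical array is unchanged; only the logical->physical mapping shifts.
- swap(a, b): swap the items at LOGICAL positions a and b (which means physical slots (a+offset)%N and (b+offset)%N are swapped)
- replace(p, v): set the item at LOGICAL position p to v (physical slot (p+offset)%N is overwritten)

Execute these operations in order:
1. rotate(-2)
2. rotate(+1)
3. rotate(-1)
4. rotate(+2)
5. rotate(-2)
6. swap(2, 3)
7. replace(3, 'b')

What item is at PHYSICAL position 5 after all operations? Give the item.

After op 1 (rotate(-2)): offset=7, physical=[A,B,C,D,E,F,G,H,I], logical=[H,I,A,B,C,D,E,F,G]
After op 2 (rotate(+1)): offset=8, physical=[A,B,C,D,E,F,G,H,I], logical=[I,A,B,C,D,E,F,G,H]
After op 3 (rotate(-1)): offset=7, physical=[A,B,C,D,E,F,G,H,I], logical=[H,I,A,B,C,D,E,F,G]
After op 4 (rotate(+2)): offset=0, physical=[A,B,C,D,E,F,G,H,I], logical=[A,B,C,D,E,F,G,H,I]
After op 5 (rotate(-2)): offset=7, physical=[A,B,C,D,E,F,G,H,I], logical=[H,I,A,B,C,D,E,F,G]
After op 6 (swap(2, 3)): offset=7, physical=[B,A,C,D,E,F,G,H,I], logical=[H,I,B,A,C,D,E,F,G]
After op 7 (replace(3, 'b')): offset=7, physical=[B,b,C,D,E,F,G,H,I], logical=[H,I,B,b,C,D,E,F,G]

Answer: F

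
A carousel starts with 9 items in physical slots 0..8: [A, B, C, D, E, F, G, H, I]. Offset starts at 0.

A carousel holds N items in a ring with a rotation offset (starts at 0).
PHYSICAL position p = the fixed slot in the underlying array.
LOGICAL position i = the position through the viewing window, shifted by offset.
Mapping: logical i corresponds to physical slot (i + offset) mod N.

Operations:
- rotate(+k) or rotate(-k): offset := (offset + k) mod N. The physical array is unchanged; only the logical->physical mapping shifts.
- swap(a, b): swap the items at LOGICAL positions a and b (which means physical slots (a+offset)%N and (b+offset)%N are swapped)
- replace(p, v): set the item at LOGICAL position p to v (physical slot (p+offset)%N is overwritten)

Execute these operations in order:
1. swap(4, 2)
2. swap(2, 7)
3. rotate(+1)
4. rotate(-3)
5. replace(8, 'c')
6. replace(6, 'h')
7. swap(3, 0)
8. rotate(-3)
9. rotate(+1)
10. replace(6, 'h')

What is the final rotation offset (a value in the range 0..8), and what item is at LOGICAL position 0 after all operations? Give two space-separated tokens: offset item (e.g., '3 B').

After op 1 (swap(4, 2)): offset=0, physical=[A,B,E,D,C,F,G,H,I], logical=[A,B,E,D,C,F,G,H,I]
After op 2 (swap(2, 7)): offset=0, physical=[A,B,H,D,C,F,G,E,I], logical=[A,B,H,D,C,F,G,E,I]
After op 3 (rotate(+1)): offset=1, physical=[A,B,H,D,C,F,G,E,I], logical=[B,H,D,C,F,G,E,I,A]
After op 4 (rotate(-3)): offset=7, physical=[A,B,H,D,C,F,G,E,I], logical=[E,I,A,B,H,D,C,F,G]
After op 5 (replace(8, 'c')): offset=7, physical=[A,B,H,D,C,F,c,E,I], logical=[E,I,A,B,H,D,C,F,c]
After op 6 (replace(6, 'h')): offset=7, physical=[A,B,H,D,h,F,c,E,I], logical=[E,I,A,B,H,D,h,F,c]
After op 7 (swap(3, 0)): offset=7, physical=[A,E,H,D,h,F,c,B,I], logical=[B,I,A,E,H,D,h,F,c]
After op 8 (rotate(-3)): offset=4, physical=[A,E,H,D,h,F,c,B,I], logical=[h,F,c,B,I,A,E,H,D]
After op 9 (rotate(+1)): offset=5, physical=[A,E,H,D,h,F,c,B,I], logical=[F,c,B,I,A,E,H,D,h]
After op 10 (replace(6, 'h')): offset=5, physical=[A,E,h,D,h,F,c,B,I], logical=[F,c,B,I,A,E,h,D,h]

Answer: 5 F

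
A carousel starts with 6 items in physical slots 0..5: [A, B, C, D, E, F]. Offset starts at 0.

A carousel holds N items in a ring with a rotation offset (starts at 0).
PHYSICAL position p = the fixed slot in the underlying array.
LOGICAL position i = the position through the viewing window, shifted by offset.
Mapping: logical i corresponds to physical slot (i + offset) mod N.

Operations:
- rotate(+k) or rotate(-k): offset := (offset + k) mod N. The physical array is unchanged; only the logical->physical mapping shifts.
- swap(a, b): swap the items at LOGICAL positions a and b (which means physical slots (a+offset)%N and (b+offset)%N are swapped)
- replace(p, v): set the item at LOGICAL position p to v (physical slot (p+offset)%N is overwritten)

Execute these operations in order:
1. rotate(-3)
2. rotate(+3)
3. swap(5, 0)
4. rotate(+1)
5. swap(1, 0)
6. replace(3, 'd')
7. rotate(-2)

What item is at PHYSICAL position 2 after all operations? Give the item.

After op 1 (rotate(-3)): offset=3, physical=[A,B,C,D,E,F], logical=[D,E,F,A,B,C]
After op 2 (rotate(+3)): offset=0, physical=[A,B,C,D,E,F], logical=[A,B,C,D,E,F]
After op 3 (swap(5, 0)): offset=0, physical=[F,B,C,D,E,A], logical=[F,B,C,D,E,A]
After op 4 (rotate(+1)): offset=1, physical=[F,B,C,D,E,A], logical=[B,C,D,E,A,F]
After op 5 (swap(1, 0)): offset=1, physical=[F,C,B,D,E,A], logical=[C,B,D,E,A,F]
After op 6 (replace(3, 'd')): offset=1, physical=[F,C,B,D,d,A], logical=[C,B,D,d,A,F]
After op 7 (rotate(-2)): offset=5, physical=[F,C,B,D,d,A], logical=[A,F,C,B,D,d]

Answer: B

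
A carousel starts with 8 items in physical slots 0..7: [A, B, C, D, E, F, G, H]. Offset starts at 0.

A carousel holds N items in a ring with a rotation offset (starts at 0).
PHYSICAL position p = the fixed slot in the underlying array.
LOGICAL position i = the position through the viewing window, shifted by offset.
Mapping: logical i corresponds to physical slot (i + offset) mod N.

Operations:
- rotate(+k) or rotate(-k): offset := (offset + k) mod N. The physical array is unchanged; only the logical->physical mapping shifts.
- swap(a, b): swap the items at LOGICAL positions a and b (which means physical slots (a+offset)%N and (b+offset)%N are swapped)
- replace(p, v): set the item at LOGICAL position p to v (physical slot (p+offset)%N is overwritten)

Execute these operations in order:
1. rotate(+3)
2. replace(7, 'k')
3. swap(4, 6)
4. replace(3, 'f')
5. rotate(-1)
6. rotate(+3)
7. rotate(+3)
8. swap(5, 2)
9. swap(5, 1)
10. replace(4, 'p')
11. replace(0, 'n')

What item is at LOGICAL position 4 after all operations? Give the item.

After op 1 (rotate(+3)): offset=3, physical=[A,B,C,D,E,F,G,H], logical=[D,E,F,G,H,A,B,C]
After op 2 (replace(7, 'k')): offset=3, physical=[A,B,k,D,E,F,G,H], logical=[D,E,F,G,H,A,B,k]
After op 3 (swap(4, 6)): offset=3, physical=[A,H,k,D,E,F,G,B], logical=[D,E,F,G,B,A,H,k]
After op 4 (replace(3, 'f')): offset=3, physical=[A,H,k,D,E,F,f,B], logical=[D,E,F,f,B,A,H,k]
After op 5 (rotate(-1)): offset=2, physical=[A,H,k,D,E,F,f,B], logical=[k,D,E,F,f,B,A,H]
After op 6 (rotate(+3)): offset=5, physical=[A,H,k,D,E,F,f,B], logical=[F,f,B,A,H,k,D,E]
After op 7 (rotate(+3)): offset=0, physical=[A,H,k,D,E,F,f,B], logical=[A,H,k,D,E,F,f,B]
After op 8 (swap(5, 2)): offset=0, physical=[A,H,F,D,E,k,f,B], logical=[A,H,F,D,E,k,f,B]
After op 9 (swap(5, 1)): offset=0, physical=[A,k,F,D,E,H,f,B], logical=[A,k,F,D,E,H,f,B]
After op 10 (replace(4, 'p')): offset=0, physical=[A,k,F,D,p,H,f,B], logical=[A,k,F,D,p,H,f,B]
After op 11 (replace(0, 'n')): offset=0, physical=[n,k,F,D,p,H,f,B], logical=[n,k,F,D,p,H,f,B]

Answer: p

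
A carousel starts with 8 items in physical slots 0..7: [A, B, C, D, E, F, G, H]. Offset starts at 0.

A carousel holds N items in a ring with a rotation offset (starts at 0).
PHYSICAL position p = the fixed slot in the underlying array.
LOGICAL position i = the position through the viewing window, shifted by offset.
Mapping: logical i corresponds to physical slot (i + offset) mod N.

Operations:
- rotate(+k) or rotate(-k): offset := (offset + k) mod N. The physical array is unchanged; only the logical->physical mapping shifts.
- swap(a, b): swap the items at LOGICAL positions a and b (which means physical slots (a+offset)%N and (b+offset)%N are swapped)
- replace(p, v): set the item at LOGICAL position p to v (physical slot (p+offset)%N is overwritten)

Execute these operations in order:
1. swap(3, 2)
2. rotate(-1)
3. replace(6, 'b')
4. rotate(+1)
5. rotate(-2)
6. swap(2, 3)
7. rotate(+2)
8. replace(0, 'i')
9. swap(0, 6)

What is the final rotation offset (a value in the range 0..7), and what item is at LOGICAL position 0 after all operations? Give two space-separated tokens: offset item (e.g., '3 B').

Answer: 0 G

Derivation:
After op 1 (swap(3, 2)): offset=0, physical=[A,B,D,C,E,F,G,H], logical=[A,B,D,C,E,F,G,H]
After op 2 (rotate(-1)): offset=7, physical=[A,B,D,C,E,F,G,H], logical=[H,A,B,D,C,E,F,G]
After op 3 (replace(6, 'b')): offset=7, physical=[A,B,D,C,E,b,G,H], logical=[H,A,B,D,C,E,b,G]
After op 4 (rotate(+1)): offset=0, physical=[A,B,D,C,E,b,G,H], logical=[A,B,D,C,E,b,G,H]
After op 5 (rotate(-2)): offset=6, physical=[A,B,D,C,E,b,G,H], logical=[G,H,A,B,D,C,E,b]
After op 6 (swap(2, 3)): offset=6, physical=[B,A,D,C,E,b,G,H], logical=[G,H,B,A,D,C,E,b]
After op 7 (rotate(+2)): offset=0, physical=[B,A,D,C,E,b,G,H], logical=[B,A,D,C,E,b,G,H]
After op 8 (replace(0, 'i')): offset=0, physical=[i,A,D,C,E,b,G,H], logical=[i,A,D,C,E,b,G,H]
After op 9 (swap(0, 6)): offset=0, physical=[G,A,D,C,E,b,i,H], logical=[G,A,D,C,E,b,i,H]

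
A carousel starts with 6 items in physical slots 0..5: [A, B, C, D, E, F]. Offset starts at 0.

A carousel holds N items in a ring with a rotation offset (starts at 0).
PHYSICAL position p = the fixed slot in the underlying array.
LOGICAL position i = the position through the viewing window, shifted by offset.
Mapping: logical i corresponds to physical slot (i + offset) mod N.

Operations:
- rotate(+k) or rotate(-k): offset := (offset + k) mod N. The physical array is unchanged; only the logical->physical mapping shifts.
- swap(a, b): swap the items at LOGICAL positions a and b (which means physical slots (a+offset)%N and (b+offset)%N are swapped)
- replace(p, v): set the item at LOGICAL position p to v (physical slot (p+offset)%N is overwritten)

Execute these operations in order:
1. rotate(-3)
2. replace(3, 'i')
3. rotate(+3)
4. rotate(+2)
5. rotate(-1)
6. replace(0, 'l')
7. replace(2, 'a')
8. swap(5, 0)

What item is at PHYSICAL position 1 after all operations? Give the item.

After op 1 (rotate(-3)): offset=3, physical=[A,B,C,D,E,F], logical=[D,E,F,A,B,C]
After op 2 (replace(3, 'i')): offset=3, physical=[i,B,C,D,E,F], logical=[D,E,F,i,B,C]
After op 3 (rotate(+3)): offset=0, physical=[i,B,C,D,E,F], logical=[i,B,C,D,E,F]
After op 4 (rotate(+2)): offset=2, physical=[i,B,C,D,E,F], logical=[C,D,E,F,i,B]
After op 5 (rotate(-1)): offset=1, physical=[i,B,C,D,E,F], logical=[B,C,D,E,F,i]
After op 6 (replace(0, 'l')): offset=1, physical=[i,l,C,D,E,F], logical=[l,C,D,E,F,i]
After op 7 (replace(2, 'a')): offset=1, physical=[i,l,C,a,E,F], logical=[l,C,a,E,F,i]
After op 8 (swap(5, 0)): offset=1, physical=[l,i,C,a,E,F], logical=[i,C,a,E,F,l]

Answer: i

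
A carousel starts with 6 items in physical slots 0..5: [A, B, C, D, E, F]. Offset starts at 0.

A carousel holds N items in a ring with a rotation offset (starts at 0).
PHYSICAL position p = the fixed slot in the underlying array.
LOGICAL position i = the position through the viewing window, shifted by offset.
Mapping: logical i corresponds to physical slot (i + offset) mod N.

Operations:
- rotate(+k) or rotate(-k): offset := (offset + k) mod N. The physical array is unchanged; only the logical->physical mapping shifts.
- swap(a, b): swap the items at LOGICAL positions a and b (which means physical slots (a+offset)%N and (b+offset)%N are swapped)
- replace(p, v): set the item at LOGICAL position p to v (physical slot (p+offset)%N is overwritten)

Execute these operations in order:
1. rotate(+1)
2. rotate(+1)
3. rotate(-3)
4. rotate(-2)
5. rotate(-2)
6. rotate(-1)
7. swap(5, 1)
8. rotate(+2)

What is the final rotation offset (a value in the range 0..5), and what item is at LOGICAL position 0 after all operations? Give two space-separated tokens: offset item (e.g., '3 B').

After op 1 (rotate(+1)): offset=1, physical=[A,B,C,D,E,F], logical=[B,C,D,E,F,A]
After op 2 (rotate(+1)): offset=2, physical=[A,B,C,D,E,F], logical=[C,D,E,F,A,B]
After op 3 (rotate(-3)): offset=5, physical=[A,B,C,D,E,F], logical=[F,A,B,C,D,E]
After op 4 (rotate(-2)): offset=3, physical=[A,B,C,D,E,F], logical=[D,E,F,A,B,C]
After op 5 (rotate(-2)): offset=1, physical=[A,B,C,D,E,F], logical=[B,C,D,E,F,A]
After op 6 (rotate(-1)): offset=0, physical=[A,B,C,D,E,F], logical=[A,B,C,D,E,F]
After op 7 (swap(5, 1)): offset=0, physical=[A,F,C,D,E,B], logical=[A,F,C,D,E,B]
After op 8 (rotate(+2)): offset=2, physical=[A,F,C,D,E,B], logical=[C,D,E,B,A,F]

Answer: 2 C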